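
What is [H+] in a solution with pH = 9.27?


[H+] = 10^(-pH)
[H+] = 10^(-9.27)
[H+] = 5.370e-10 M

5.370e-10 M


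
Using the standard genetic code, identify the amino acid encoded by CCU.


Standard genetic code lookup.
Codon CCU -> Pro

Pro


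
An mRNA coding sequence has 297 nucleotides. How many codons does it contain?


codons = nucleotides / 3
codons = 297 / 3 = 99

99


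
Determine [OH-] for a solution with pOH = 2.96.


[OH-] = 10^(-pOH)
[OH-] = 10^(-2.96)
[OH-] = 0.0011 M

0.0011 M


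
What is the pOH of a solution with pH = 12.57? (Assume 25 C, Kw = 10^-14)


pOH = 14 - pH
pOH = 14 - 12.57
pOH = 1.43

1.43


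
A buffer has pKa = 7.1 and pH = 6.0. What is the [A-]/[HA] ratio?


[A-]/[HA] = 10^(pH - pKa)
= 10^(6.0 - 7.1)
= 0.0794

0.0794


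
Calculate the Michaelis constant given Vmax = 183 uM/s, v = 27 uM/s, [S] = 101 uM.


Km = [S] * (Vmax - v) / v
Km = 101 * (183 - 27) / 27
Km = 583.5556 uM

583.5556 uM


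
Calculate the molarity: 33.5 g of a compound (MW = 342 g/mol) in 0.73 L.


C = (mass / MW) / volume
C = (33.5 / 342) / 0.73
C = 0.1342 M

0.1342 M


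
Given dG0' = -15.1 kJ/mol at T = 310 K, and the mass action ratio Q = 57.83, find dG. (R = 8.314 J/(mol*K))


dG = dG0' + RT * ln(Q) / 1000
dG = -15.1 + 8.314 * 310 * ln(57.83) / 1000
dG = -4.6424 kJ/mol

-4.6424 kJ/mol


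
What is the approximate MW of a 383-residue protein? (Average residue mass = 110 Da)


MW = n_residues * 110 Da
MW = 383 * 110
MW = 42130 Da

42130 Da


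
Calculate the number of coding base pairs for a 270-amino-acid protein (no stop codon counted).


Each amino acid = 1 codon = 3 bp
bp = 270 * 3 = 810 bp

810 bp


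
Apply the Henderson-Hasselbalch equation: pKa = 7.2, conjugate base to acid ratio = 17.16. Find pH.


pH = pKa + log10([A-]/[HA])
pH = 7.2 + log10(17.16)
pH = 8.4345

8.4345


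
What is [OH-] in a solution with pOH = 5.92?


[OH-] = 10^(-pOH)
[OH-] = 10^(-5.92)
[OH-] = 1.202e-06 M

1.202e-06 M


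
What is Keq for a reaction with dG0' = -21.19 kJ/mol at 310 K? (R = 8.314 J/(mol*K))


Keq = exp(-dG0 * 1000 / (R * T))
Keq = exp(-(-21.19) * 1000 / (8.314 * 310))
Keq = 3720.6545

3720.6545


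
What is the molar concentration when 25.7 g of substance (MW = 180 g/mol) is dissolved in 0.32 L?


C = (mass / MW) / volume
C = (25.7 / 180) / 0.32
C = 0.4462 M

0.4462 M


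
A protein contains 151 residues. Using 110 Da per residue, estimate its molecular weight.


MW = n_residues * 110 Da
MW = 151 * 110
MW = 16610 Da

16610 Da


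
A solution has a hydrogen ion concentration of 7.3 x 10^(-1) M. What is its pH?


pH = -log10([H+])
pH = -log10(7.3 x 10^(-1))
pH = 0.1367

0.1367


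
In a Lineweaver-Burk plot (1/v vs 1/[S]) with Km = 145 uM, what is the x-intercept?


x-intercept = -1/Km
= -1/145
= -0.0069 1/uM

-0.0069 1/uM


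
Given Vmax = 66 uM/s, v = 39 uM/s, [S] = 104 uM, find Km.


Km = [S] * (Vmax - v) / v
Km = 104 * (66 - 39) / 39
Km = 72.0 uM

72.0 uM


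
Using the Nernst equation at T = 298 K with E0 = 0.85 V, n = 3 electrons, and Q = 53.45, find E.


E = E0 - (RT/nF) * ln(Q)
E = 0.85 - (8.314 * 298 / (3 * 96485)) * ln(53.45)
E = 0.8159 V

0.8159 V


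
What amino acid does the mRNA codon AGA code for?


Standard genetic code lookup.
Codon AGA -> Arg

Arg


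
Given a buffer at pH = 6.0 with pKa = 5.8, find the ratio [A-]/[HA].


[A-]/[HA] = 10^(pH - pKa)
= 10^(6.0 - 5.8)
= 1.5849

1.5849


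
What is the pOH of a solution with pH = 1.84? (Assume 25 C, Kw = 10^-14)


pOH = 14 - pH
pOH = 14 - 1.84
pOH = 12.16

12.16


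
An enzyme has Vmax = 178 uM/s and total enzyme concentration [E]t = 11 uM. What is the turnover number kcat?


kcat = Vmax / [E]t
kcat = 178 / 11
kcat = 16.1818 s^-1

16.1818 s^-1


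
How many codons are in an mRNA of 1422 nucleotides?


codons = nucleotides / 3
codons = 1422 / 3 = 474

474


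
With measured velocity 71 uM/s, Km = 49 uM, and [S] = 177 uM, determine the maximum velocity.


Vmax = v * (Km + [S]) / [S]
Vmax = 71 * (49 + 177) / 177
Vmax = 90.6554 uM/s

90.6554 uM/s


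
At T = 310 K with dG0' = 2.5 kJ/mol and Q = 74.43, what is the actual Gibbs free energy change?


dG = dG0' + RT * ln(Q) / 1000
dG = 2.5 + 8.314 * 310 * ln(74.43) / 1000
dG = 13.608 kJ/mol

13.608 kJ/mol


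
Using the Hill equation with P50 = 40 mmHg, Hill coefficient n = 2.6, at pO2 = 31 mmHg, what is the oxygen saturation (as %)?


Y = pO2^n / (P50^n + pO2^n)
Y = 31^2.6 / (40^2.6 + 31^2.6)
Y = 34.01%

34.01%


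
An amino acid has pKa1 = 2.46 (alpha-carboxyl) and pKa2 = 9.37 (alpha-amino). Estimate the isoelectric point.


pI = (pKa1 + pKa2) / 2
pI = (2.46 + 9.37) / 2
pI = 5.915

5.915


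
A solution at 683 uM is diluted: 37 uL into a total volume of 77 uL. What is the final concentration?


C2 = C1 * V1 / V2
C2 = 683 * 37 / 77
C2 = 328.1948 uM

328.1948 uM


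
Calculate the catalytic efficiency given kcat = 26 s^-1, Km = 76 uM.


Catalytic efficiency = kcat / Km
= 26 / 76
= 0.3421 uM^-1*s^-1

0.3421 uM^-1*s^-1


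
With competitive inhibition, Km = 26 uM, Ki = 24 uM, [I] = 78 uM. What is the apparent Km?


Km_app = Km * (1 + [I]/Ki)
Km_app = 26 * (1 + 78/24)
Km_app = 110.5 uM

110.5 uM


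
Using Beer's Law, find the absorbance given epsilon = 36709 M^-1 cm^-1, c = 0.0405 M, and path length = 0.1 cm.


A = epsilon * c * l
A = 36709 * 0.0405 * 0.1
A = 148.6715

148.6715


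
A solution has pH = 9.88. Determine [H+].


[H+] = 10^(-pH)
[H+] = 10^(-9.88)
[H+] = 1.318e-10 M

1.318e-10 M


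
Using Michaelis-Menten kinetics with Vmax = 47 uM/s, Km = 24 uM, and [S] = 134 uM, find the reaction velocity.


v = Vmax * [S] / (Km + [S])
v = 47 * 134 / (24 + 134)
v = 39.8608 uM/s

39.8608 uM/s


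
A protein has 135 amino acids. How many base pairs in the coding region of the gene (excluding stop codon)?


Each amino acid = 1 codon = 3 bp
bp = 135 * 3 = 405 bp

405 bp


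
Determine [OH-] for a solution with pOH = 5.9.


[OH-] = 10^(-pOH)
[OH-] = 10^(-5.9)
[OH-] = 1.259e-06 M

1.259e-06 M


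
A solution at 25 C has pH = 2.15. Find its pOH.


pOH = 14 - pH
pOH = 14 - 2.15
pOH = 11.85

11.85


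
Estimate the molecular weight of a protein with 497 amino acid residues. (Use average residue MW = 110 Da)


MW = n_residues * 110 Da
MW = 497 * 110
MW = 54670 Da

54670 Da


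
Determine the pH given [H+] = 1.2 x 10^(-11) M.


pH = -log10([H+])
pH = -log10(1.2 x 10^(-11))
pH = 10.9208

10.9208


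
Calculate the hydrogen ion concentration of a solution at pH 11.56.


[H+] = 10^(-pH)
[H+] = 10^(-11.56)
[H+] = 2.754e-12 M

2.754e-12 M


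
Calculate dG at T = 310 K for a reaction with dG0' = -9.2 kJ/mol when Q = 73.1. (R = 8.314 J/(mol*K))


dG = dG0' + RT * ln(Q) / 1000
dG = -9.2 + 8.314 * 310 * ln(73.1) / 1000
dG = 1.8615 kJ/mol

1.8615 kJ/mol


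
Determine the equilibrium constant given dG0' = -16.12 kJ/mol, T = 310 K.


Keq = exp(-dG0 * 1000 / (R * T))
Keq = exp(-(-16.12) * 1000 / (8.314 * 310))
Keq = 520.3546

520.3546


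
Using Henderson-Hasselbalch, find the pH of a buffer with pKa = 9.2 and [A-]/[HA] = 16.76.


pH = pKa + log10([A-]/[HA])
pH = 9.2 + log10(16.76)
pH = 10.4243

10.4243


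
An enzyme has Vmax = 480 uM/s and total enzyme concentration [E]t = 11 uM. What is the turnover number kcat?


kcat = Vmax / [E]t
kcat = 480 / 11
kcat = 43.6364 s^-1

43.6364 s^-1


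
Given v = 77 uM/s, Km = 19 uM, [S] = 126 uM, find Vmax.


Vmax = v * (Km + [S]) / [S]
Vmax = 77 * (19 + 126) / 126
Vmax = 88.6111 uM/s

88.6111 uM/s


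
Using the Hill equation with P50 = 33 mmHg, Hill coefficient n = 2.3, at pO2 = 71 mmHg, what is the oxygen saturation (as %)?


Y = pO2^n / (P50^n + pO2^n)
Y = 71^2.3 / (33^2.3 + 71^2.3)
Y = 85.35%

85.35%


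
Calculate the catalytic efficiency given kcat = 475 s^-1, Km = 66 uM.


Catalytic efficiency = kcat / Km
= 475 / 66
= 7.197 uM^-1*s^-1

7.197 uM^-1*s^-1


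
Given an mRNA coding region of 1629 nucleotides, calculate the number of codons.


codons = nucleotides / 3
codons = 1629 / 3 = 543

543


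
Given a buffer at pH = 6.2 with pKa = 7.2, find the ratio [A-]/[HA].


[A-]/[HA] = 10^(pH - pKa)
= 10^(6.2 - 7.2)
= 0.1

0.1


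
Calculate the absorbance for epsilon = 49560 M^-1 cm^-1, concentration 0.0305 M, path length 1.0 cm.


A = epsilon * c * l
A = 49560 * 0.0305 * 1.0
A = 1511.58

1511.58


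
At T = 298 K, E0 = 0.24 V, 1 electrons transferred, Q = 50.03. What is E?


E = E0 - (RT/nF) * ln(Q)
E = 0.24 - (8.314 * 298 / (1 * 96485)) * ln(50.03)
E = 0.1395 V

0.1395 V


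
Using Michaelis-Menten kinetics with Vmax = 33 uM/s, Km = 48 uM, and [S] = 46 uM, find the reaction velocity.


v = Vmax * [S] / (Km + [S])
v = 33 * 46 / (48 + 46)
v = 16.1489 uM/s

16.1489 uM/s


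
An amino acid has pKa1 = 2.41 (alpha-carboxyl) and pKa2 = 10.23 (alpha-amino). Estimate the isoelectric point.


pI = (pKa1 + pKa2) / 2
pI = (2.41 + 10.23) / 2
pI = 6.32

6.32


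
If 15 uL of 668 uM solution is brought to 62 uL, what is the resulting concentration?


C2 = C1 * V1 / V2
C2 = 668 * 15 / 62
C2 = 161.6129 uM

161.6129 uM


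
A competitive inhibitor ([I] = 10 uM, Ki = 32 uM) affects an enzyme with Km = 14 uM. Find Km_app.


Km_app = Km * (1 + [I]/Ki)
Km_app = 14 * (1 + 10/32)
Km_app = 18.375 uM

18.375 uM


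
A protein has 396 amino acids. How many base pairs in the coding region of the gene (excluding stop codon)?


Each amino acid = 1 codon = 3 bp
bp = 396 * 3 = 1188 bp

1188 bp


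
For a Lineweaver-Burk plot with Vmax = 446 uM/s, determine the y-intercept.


y-intercept = 1/Vmax
= 1/446
= 0.0022 s/uM

0.0022 s/uM


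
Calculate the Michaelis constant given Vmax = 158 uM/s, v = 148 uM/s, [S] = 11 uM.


Km = [S] * (Vmax - v) / v
Km = 11 * (158 - 148) / 148
Km = 0.7432 uM

0.7432 uM


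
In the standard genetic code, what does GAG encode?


Standard genetic code lookup.
Codon GAG -> Glu

Glu


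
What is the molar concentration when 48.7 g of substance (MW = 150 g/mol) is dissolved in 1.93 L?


C = (mass / MW) / volume
C = (48.7 / 150) / 1.93
C = 0.1682 M

0.1682 M


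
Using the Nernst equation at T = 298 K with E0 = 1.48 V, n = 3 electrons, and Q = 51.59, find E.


E = E0 - (RT/nF) * ln(Q)
E = 1.48 - (8.314 * 298 / (3 * 96485)) * ln(51.59)
E = 1.4462 V

1.4462 V


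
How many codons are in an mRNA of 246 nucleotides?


codons = nucleotides / 3
codons = 246 / 3 = 82

82


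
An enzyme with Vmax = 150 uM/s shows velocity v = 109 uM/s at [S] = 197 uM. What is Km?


Km = [S] * (Vmax - v) / v
Km = 197 * (150 - 109) / 109
Km = 74.1009 uM

74.1009 uM


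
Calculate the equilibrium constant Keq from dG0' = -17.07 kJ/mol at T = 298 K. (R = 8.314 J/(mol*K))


Keq = exp(-dG0 * 1000 / (R * T))
Keq = exp(-(-17.07) * 1000 / (8.314 * 298))
Keq = 982.2146

982.2146


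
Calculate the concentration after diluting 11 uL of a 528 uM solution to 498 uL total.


C2 = C1 * V1 / V2
C2 = 528 * 11 / 498
C2 = 11.6627 uM

11.6627 uM


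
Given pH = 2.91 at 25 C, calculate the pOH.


pOH = 14 - pH
pOH = 14 - 2.91
pOH = 11.09

11.09


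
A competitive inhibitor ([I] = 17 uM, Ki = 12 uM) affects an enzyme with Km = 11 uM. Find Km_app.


Km_app = Km * (1 + [I]/Ki)
Km_app = 11 * (1 + 17/12)
Km_app = 26.5833 uM

26.5833 uM


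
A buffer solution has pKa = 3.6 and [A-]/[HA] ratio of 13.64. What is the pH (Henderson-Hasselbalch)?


pH = pKa + log10([A-]/[HA])
pH = 3.6 + log10(13.64)
pH = 4.7348

4.7348


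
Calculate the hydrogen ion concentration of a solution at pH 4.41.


[H+] = 10^(-pH)
[H+] = 10^(-4.41)
[H+] = 3.890e-05 M

3.890e-05 M


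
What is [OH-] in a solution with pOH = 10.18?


[OH-] = 10^(-pOH)
[OH-] = 10^(-10.18)
[OH-] = 6.607e-11 M

6.607e-11 M


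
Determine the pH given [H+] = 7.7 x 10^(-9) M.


pH = -log10([H+])
pH = -log10(7.7 x 10^(-9))
pH = 8.1135

8.1135


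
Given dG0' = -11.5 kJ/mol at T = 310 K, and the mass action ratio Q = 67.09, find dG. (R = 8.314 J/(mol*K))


dG = dG0' + RT * ln(Q) / 1000
dG = -11.5 + 8.314 * 310 * ln(67.09) / 1000
dG = -0.6596 kJ/mol

-0.6596 kJ/mol


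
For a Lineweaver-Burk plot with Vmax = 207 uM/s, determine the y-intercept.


y-intercept = 1/Vmax
= 1/207
= 0.0048 s/uM

0.0048 s/uM


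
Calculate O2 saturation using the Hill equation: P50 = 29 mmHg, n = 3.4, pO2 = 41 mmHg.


Y = pO2^n / (P50^n + pO2^n)
Y = 41^3.4 / (29^3.4 + 41^3.4)
Y = 76.45%

76.45%


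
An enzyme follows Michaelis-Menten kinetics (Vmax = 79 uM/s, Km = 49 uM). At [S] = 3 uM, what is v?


v = Vmax * [S] / (Km + [S])
v = 79 * 3 / (49 + 3)
v = 4.5577 uM/s

4.5577 uM/s


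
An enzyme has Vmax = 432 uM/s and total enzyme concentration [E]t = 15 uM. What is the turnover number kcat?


kcat = Vmax / [E]t
kcat = 432 / 15
kcat = 28.8 s^-1

28.8 s^-1


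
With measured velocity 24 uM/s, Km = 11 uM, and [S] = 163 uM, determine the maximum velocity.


Vmax = v * (Km + [S]) / [S]
Vmax = 24 * (11 + 163) / 163
Vmax = 25.6196 uM/s

25.6196 uM/s


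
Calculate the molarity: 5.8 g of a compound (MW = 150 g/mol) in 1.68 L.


C = (mass / MW) / volume
C = (5.8 / 150) / 1.68
C = 0.023 M

0.023 M


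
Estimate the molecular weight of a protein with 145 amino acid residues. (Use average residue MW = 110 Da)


MW = n_residues * 110 Da
MW = 145 * 110
MW = 15950 Da

15950 Da


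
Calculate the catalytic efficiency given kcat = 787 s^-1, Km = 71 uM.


Catalytic efficiency = kcat / Km
= 787 / 71
= 11.0845 uM^-1*s^-1

11.0845 uM^-1*s^-1


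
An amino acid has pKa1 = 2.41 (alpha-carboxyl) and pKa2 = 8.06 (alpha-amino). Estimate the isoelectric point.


pI = (pKa1 + pKa2) / 2
pI = (2.41 + 8.06) / 2
pI = 5.235

5.235


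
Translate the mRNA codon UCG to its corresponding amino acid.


Standard genetic code lookup.
Codon UCG -> Ser

Ser


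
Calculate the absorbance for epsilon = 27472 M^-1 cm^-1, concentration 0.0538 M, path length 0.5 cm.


A = epsilon * c * l
A = 27472 * 0.0538 * 0.5
A = 738.9968

738.9968


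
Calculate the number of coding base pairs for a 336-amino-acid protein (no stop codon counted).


Each amino acid = 1 codon = 3 bp
bp = 336 * 3 = 1008 bp

1008 bp


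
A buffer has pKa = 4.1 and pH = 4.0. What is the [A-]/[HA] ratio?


[A-]/[HA] = 10^(pH - pKa)
= 10^(4.0 - 4.1)
= 0.7943

0.7943


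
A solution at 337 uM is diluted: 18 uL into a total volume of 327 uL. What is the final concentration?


C2 = C1 * V1 / V2
C2 = 337 * 18 / 327
C2 = 18.5505 uM

18.5505 uM


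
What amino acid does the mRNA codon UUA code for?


Standard genetic code lookup.
Codon UUA -> Leu

Leu


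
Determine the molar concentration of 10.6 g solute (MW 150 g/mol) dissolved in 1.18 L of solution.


C = (mass / MW) / volume
C = (10.6 / 150) / 1.18
C = 0.0599 M

0.0599 M


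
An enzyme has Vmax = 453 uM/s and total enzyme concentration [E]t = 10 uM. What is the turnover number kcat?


kcat = Vmax / [E]t
kcat = 453 / 10
kcat = 45.3 s^-1

45.3 s^-1


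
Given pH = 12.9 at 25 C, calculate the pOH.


pOH = 14 - pH
pOH = 14 - 12.9
pOH = 1.1

1.1


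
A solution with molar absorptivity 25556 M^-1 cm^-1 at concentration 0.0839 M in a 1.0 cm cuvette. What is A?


A = epsilon * c * l
A = 25556 * 0.0839 * 1.0
A = 2144.1484

2144.1484


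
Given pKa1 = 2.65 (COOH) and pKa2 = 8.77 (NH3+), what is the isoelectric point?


pI = (pKa1 + pKa2) / 2
pI = (2.65 + 8.77) / 2
pI = 5.71

5.71


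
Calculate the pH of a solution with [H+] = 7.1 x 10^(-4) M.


pH = -log10([H+])
pH = -log10(7.1 x 10^(-4))
pH = 3.1487

3.1487


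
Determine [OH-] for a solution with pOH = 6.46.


[OH-] = 10^(-pOH)
[OH-] = 10^(-6.46)
[OH-] = 3.467e-07 M

3.467e-07 M


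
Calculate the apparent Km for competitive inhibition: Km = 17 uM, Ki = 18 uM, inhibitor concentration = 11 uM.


Km_app = Km * (1 + [I]/Ki)
Km_app = 17 * (1 + 11/18)
Km_app = 27.3889 uM

27.3889 uM


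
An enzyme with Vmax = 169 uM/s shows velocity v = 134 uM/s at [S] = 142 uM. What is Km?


Km = [S] * (Vmax - v) / v
Km = 142 * (169 - 134) / 134
Km = 37.0896 uM

37.0896 uM


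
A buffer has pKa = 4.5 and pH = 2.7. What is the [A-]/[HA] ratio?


[A-]/[HA] = 10^(pH - pKa)
= 10^(2.7 - 4.5)
= 0.0158

0.0158


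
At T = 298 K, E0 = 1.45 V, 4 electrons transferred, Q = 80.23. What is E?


E = E0 - (RT/nF) * ln(Q)
E = 1.45 - (8.314 * 298 / (4 * 96485)) * ln(80.23)
E = 1.4219 V

1.4219 V


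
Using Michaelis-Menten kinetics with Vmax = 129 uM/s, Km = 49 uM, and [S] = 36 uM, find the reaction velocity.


v = Vmax * [S] / (Km + [S])
v = 129 * 36 / (49 + 36)
v = 54.6353 uM/s

54.6353 uM/s


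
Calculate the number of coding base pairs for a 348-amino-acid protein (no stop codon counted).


Each amino acid = 1 codon = 3 bp
bp = 348 * 3 = 1044 bp

1044 bp


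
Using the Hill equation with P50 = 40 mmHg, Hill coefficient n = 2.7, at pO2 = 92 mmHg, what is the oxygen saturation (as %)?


Y = pO2^n / (P50^n + pO2^n)
Y = 92^2.7 / (40^2.7 + 92^2.7)
Y = 90.46%

90.46%


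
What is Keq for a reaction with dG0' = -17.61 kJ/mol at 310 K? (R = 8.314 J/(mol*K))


Keq = exp(-dG0 * 1000 / (R * T))
Keq = exp(-(-17.61) * 1000 / (8.314 * 310))
Keq = 927.6235

927.6235


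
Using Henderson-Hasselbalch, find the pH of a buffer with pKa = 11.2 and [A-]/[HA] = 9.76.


pH = pKa + log10([A-]/[HA])
pH = 11.2 + log10(9.76)
pH = 12.1894

12.1894


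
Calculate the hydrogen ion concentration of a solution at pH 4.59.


[H+] = 10^(-pH)
[H+] = 10^(-4.59)
[H+] = 2.570e-05 M

2.570e-05 M


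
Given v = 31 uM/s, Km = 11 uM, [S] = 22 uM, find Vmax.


Vmax = v * (Km + [S]) / [S]
Vmax = 31 * (11 + 22) / 22
Vmax = 46.5 uM/s

46.5 uM/s


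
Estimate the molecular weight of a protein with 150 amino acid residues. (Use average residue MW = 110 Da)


MW = n_residues * 110 Da
MW = 150 * 110
MW = 16500 Da

16500 Da


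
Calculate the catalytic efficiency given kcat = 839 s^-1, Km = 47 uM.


Catalytic efficiency = kcat / Km
= 839 / 47
= 17.8511 uM^-1*s^-1

17.8511 uM^-1*s^-1


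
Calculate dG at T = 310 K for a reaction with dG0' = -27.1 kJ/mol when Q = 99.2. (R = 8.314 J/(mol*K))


dG = dG0' + RT * ln(Q) / 1000
dG = -27.1 + 8.314 * 310 * ln(99.2) / 1000
dG = -15.2516 kJ/mol

-15.2516 kJ/mol


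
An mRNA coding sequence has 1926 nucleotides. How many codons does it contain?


codons = nucleotides / 3
codons = 1926 / 3 = 642

642


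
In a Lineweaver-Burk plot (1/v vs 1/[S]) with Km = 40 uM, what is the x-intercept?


x-intercept = -1/Km
= -1/40
= -0.025 1/uM

-0.025 1/uM


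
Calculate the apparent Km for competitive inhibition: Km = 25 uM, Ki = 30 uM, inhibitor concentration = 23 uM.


Km_app = Km * (1 + [I]/Ki)
Km_app = 25 * (1 + 23/30)
Km_app = 44.1667 uM

44.1667 uM


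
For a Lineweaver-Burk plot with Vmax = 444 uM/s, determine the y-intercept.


y-intercept = 1/Vmax
= 1/444
= 0.0023 s/uM

0.0023 s/uM


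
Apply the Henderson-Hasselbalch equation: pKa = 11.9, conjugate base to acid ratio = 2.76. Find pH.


pH = pKa + log10([A-]/[HA])
pH = 11.9 + log10(2.76)
pH = 12.3409

12.3409


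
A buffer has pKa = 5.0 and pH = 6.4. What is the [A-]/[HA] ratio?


[A-]/[HA] = 10^(pH - pKa)
= 10^(6.4 - 5.0)
= 25.1189

25.1189


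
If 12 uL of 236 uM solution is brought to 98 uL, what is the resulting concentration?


C2 = C1 * V1 / V2
C2 = 236 * 12 / 98
C2 = 28.898 uM

28.898 uM


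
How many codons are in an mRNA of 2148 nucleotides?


codons = nucleotides / 3
codons = 2148 / 3 = 716

716


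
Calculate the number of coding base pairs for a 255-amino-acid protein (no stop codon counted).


Each amino acid = 1 codon = 3 bp
bp = 255 * 3 = 765 bp

765 bp


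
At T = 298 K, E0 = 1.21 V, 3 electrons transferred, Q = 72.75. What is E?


E = E0 - (RT/nF) * ln(Q)
E = 1.21 - (8.314 * 298 / (3 * 96485)) * ln(72.75)
E = 1.1733 V

1.1733 V


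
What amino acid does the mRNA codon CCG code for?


Standard genetic code lookup.
Codon CCG -> Pro

Pro


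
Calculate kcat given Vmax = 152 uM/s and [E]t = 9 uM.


kcat = Vmax / [E]t
kcat = 152 / 9
kcat = 16.8889 s^-1

16.8889 s^-1


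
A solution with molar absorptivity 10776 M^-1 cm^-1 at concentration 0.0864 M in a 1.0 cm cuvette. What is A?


A = epsilon * c * l
A = 10776 * 0.0864 * 1.0
A = 931.0464

931.0464


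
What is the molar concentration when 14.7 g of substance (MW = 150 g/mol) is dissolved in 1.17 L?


C = (mass / MW) / volume
C = (14.7 / 150) / 1.17
C = 0.0838 M

0.0838 M


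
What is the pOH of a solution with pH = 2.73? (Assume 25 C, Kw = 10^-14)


pOH = 14 - pH
pOH = 14 - 2.73
pOH = 11.27

11.27


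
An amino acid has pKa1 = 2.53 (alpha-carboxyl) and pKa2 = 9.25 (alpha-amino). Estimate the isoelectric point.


pI = (pKa1 + pKa2) / 2
pI = (2.53 + 9.25) / 2
pI = 5.89

5.89


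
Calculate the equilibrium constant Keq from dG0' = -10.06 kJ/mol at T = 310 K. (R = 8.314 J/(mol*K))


Keq = exp(-dG0 * 1000 / (R * T))
Keq = exp(-(-10.06) * 1000 / (8.314 * 310))
Keq = 49.5632

49.5632


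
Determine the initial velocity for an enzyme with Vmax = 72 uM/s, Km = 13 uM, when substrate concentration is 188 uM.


v = Vmax * [S] / (Km + [S])
v = 72 * 188 / (13 + 188)
v = 67.3433 uM/s

67.3433 uM/s


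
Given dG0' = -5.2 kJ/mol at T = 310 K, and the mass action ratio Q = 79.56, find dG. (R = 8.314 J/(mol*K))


dG = dG0' + RT * ln(Q) / 1000
dG = -5.2 + 8.314 * 310 * ln(79.56) / 1000
dG = 6.0798 kJ/mol

6.0798 kJ/mol


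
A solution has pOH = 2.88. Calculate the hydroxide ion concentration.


[OH-] = 10^(-pOH)
[OH-] = 10^(-2.88)
[OH-] = 0.0013 M

0.0013 M


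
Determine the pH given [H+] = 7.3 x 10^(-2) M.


pH = -log10([H+])
pH = -log10(7.3 x 10^(-2))
pH = 1.1367

1.1367


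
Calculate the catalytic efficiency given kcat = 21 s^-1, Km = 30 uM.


Catalytic efficiency = kcat / Km
= 21 / 30
= 0.7 uM^-1*s^-1

0.7 uM^-1*s^-1


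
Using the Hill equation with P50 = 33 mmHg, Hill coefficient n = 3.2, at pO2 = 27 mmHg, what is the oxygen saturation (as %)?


Y = pO2^n / (P50^n + pO2^n)
Y = 27^3.2 / (33^3.2 + 27^3.2)
Y = 34.48%

34.48%


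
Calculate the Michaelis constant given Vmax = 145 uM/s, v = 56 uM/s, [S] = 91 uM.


Km = [S] * (Vmax - v) / v
Km = 91 * (145 - 56) / 56
Km = 144.625 uM

144.625 uM


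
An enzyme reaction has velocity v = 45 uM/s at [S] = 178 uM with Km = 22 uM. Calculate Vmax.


Vmax = v * (Km + [S]) / [S]
Vmax = 45 * (22 + 178) / 178
Vmax = 50.5618 uM/s

50.5618 uM/s


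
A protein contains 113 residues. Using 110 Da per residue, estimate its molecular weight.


MW = n_residues * 110 Da
MW = 113 * 110
MW = 12430 Da

12430 Da


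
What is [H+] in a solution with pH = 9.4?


[H+] = 10^(-pH)
[H+] = 10^(-9.4)
[H+] = 3.981e-10 M

3.981e-10 M


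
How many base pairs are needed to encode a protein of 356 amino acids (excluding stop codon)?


Each amino acid = 1 codon = 3 bp
bp = 356 * 3 = 1068 bp

1068 bp


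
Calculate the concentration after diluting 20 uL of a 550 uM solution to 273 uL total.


C2 = C1 * V1 / V2
C2 = 550 * 20 / 273
C2 = 40.293 uM

40.293 uM


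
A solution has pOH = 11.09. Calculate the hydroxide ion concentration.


[OH-] = 10^(-pOH)
[OH-] = 10^(-11.09)
[OH-] = 8.128e-12 M

8.128e-12 M


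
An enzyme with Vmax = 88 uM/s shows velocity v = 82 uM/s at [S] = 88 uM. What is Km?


Km = [S] * (Vmax - v) / v
Km = 88 * (88 - 82) / 82
Km = 6.439 uM

6.439 uM


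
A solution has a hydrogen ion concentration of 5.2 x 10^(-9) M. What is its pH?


pH = -log10([H+])
pH = -log10(5.2 x 10^(-9))
pH = 8.284

8.284


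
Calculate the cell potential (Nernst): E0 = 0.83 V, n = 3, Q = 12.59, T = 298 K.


E = E0 - (RT/nF) * ln(Q)
E = 0.83 - (8.314 * 298 / (3 * 96485)) * ln(12.59)
E = 0.8083 V

0.8083 V


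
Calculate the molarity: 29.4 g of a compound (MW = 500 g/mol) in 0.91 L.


C = (mass / MW) / volume
C = (29.4 / 500) / 0.91
C = 0.0646 M

0.0646 M


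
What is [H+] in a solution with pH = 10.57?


[H+] = 10^(-pH)
[H+] = 10^(-10.57)
[H+] = 2.692e-11 M

2.692e-11 M


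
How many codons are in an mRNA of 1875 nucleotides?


codons = nucleotides / 3
codons = 1875 / 3 = 625

625


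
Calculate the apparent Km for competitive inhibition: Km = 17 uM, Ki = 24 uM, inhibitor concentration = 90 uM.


Km_app = Km * (1 + [I]/Ki)
Km_app = 17 * (1 + 90/24)
Km_app = 80.75 uM

80.75 uM


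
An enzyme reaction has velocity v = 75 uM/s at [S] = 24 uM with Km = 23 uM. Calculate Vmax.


Vmax = v * (Km + [S]) / [S]
Vmax = 75 * (23 + 24) / 24
Vmax = 146.875 uM/s

146.875 uM/s


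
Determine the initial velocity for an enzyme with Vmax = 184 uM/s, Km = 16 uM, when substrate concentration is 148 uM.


v = Vmax * [S] / (Km + [S])
v = 184 * 148 / (16 + 148)
v = 166.0488 uM/s

166.0488 uM/s


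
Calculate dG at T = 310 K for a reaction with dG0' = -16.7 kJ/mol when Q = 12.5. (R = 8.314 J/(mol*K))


dG = dG0' + RT * ln(Q) / 1000
dG = -16.7 + 8.314 * 310 * ln(12.5) / 1000
dG = -10.1903 kJ/mol

-10.1903 kJ/mol


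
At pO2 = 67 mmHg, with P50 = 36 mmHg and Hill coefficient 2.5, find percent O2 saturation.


Y = pO2^n / (P50^n + pO2^n)
Y = 67^2.5 / (36^2.5 + 67^2.5)
Y = 82.53%

82.53%


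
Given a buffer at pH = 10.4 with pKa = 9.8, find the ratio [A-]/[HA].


[A-]/[HA] = 10^(pH - pKa)
= 10^(10.4 - 9.8)
= 3.9811

3.9811


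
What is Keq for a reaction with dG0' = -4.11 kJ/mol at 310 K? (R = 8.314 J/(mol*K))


Keq = exp(-dG0 * 1000 / (R * T))
Keq = exp(-(-4.11) * 1000 / (8.314 * 310))
Keq = 4.9267

4.9267


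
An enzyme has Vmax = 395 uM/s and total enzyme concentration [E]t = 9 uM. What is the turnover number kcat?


kcat = Vmax / [E]t
kcat = 395 / 9
kcat = 43.8889 s^-1

43.8889 s^-1


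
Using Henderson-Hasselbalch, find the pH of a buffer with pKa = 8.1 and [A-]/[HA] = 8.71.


pH = pKa + log10([A-]/[HA])
pH = 8.1 + log10(8.71)
pH = 9.04

9.04


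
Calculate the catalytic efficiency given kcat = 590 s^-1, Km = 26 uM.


Catalytic efficiency = kcat / Km
= 590 / 26
= 22.6923 uM^-1*s^-1

22.6923 uM^-1*s^-1


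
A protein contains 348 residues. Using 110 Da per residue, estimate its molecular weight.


MW = n_residues * 110 Da
MW = 348 * 110
MW = 38280 Da

38280 Da


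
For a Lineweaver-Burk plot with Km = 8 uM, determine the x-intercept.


x-intercept = -1/Km
= -1/8
= -0.125 1/uM

-0.125 1/uM


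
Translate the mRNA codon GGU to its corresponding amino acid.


Standard genetic code lookup.
Codon GGU -> Gly

Gly


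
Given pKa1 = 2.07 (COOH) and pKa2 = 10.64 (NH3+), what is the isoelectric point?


pI = (pKa1 + pKa2) / 2
pI = (2.07 + 10.64) / 2
pI = 6.355

6.355


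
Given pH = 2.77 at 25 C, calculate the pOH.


pOH = 14 - pH
pOH = 14 - 2.77
pOH = 11.23

11.23


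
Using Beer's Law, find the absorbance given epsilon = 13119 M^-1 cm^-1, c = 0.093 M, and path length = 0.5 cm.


A = epsilon * c * l
A = 13119 * 0.093 * 0.5
A = 610.0335

610.0335


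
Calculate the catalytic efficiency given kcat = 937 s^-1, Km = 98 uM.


Catalytic efficiency = kcat / Km
= 937 / 98
= 9.5612 uM^-1*s^-1

9.5612 uM^-1*s^-1


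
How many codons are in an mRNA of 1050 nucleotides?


codons = nucleotides / 3
codons = 1050 / 3 = 350

350


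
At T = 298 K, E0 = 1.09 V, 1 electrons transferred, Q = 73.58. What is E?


E = E0 - (RT/nF) * ln(Q)
E = 1.09 - (8.314 * 298 / (1 * 96485)) * ln(73.58)
E = 0.9796 V

0.9796 V


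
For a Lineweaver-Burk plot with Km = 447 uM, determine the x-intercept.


x-intercept = -1/Km
= -1/447
= -0.0022 1/uM

-0.0022 1/uM


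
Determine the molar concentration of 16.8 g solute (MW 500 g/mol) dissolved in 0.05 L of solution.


C = (mass / MW) / volume
C = (16.8 / 500) / 0.05
C = 0.672 M

0.672 M


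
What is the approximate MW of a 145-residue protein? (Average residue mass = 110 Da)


MW = n_residues * 110 Da
MW = 145 * 110
MW = 15950 Da

15950 Da


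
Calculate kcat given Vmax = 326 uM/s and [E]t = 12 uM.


kcat = Vmax / [E]t
kcat = 326 / 12
kcat = 27.1667 s^-1

27.1667 s^-1


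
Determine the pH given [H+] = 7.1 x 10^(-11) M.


pH = -log10([H+])
pH = -log10(7.1 x 10^(-11))
pH = 10.1487

10.1487


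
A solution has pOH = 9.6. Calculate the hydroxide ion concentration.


[OH-] = 10^(-pOH)
[OH-] = 10^(-9.6)
[OH-] = 2.512e-10 M

2.512e-10 M


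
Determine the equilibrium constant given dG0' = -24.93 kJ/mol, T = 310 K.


Keq = exp(-dG0 * 1000 / (R * T))
Keq = exp(-(-24.93) * 1000 / (8.314 * 310))
Keq = 15879.1688

15879.1688


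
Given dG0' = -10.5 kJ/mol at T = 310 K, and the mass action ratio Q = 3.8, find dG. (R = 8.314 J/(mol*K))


dG = dG0' + RT * ln(Q) / 1000
dG = -10.5 + 8.314 * 310 * ln(3.8) / 1000
dG = -7.0592 kJ/mol

-7.0592 kJ/mol


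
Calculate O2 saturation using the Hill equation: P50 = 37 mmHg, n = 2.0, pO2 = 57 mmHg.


Y = pO2^n / (P50^n + pO2^n)
Y = 57^2.0 / (37^2.0 + 57^2.0)
Y = 70.36%

70.36%


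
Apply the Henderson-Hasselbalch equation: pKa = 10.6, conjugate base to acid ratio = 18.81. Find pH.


pH = pKa + log10([A-]/[HA])
pH = 10.6 + log10(18.81)
pH = 11.8744

11.8744


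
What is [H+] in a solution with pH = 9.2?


[H+] = 10^(-pH)
[H+] = 10^(-9.2)
[H+] = 6.310e-10 M

6.310e-10 M


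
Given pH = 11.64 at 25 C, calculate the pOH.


pOH = 14 - pH
pOH = 14 - 11.64
pOH = 2.36

2.36


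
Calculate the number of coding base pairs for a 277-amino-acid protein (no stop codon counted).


Each amino acid = 1 codon = 3 bp
bp = 277 * 3 = 831 bp

831 bp


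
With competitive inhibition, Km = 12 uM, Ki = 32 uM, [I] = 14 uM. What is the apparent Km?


Km_app = Km * (1 + [I]/Ki)
Km_app = 12 * (1 + 14/32)
Km_app = 17.25 uM

17.25 uM


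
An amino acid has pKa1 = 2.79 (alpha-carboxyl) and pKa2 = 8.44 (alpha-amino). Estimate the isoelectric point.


pI = (pKa1 + pKa2) / 2
pI = (2.79 + 8.44) / 2
pI = 5.615

5.615


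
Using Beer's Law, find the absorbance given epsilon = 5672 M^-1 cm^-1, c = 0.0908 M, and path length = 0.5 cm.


A = epsilon * c * l
A = 5672 * 0.0908 * 0.5
A = 257.5088

257.5088


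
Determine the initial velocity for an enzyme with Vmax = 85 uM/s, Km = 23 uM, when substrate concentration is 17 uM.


v = Vmax * [S] / (Km + [S])
v = 85 * 17 / (23 + 17)
v = 36.125 uM/s

36.125 uM/s


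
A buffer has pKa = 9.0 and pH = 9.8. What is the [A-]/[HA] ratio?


[A-]/[HA] = 10^(pH - pKa)
= 10^(9.8 - 9.0)
= 6.3096

6.3096


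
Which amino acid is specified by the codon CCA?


Standard genetic code lookup.
Codon CCA -> Pro

Pro


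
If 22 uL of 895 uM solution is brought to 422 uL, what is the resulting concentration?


C2 = C1 * V1 / V2
C2 = 895 * 22 / 422
C2 = 46.6588 uM

46.6588 uM


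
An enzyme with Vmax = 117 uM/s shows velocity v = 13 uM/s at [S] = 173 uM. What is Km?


Km = [S] * (Vmax - v) / v
Km = 173 * (117 - 13) / 13
Km = 1384.0 uM

1384.0 uM


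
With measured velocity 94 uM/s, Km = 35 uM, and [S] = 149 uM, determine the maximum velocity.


Vmax = v * (Km + [S]) / [S]
Vmax = 94 * (35 + 149) / 149
Vmax = 116.0805 uM/s

116.0805 uM/s


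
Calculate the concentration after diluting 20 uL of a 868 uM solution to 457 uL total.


C2 = C1 * V1 / V2
C2 = 868 * 20 / 457
C2 = 37.9869 uM

37.9869 uM


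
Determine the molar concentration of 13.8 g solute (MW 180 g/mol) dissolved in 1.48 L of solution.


C = (mass / MW) / volume
C = (13.8 / 180) / 1.48
C = 0.0518 M

0.0518 M


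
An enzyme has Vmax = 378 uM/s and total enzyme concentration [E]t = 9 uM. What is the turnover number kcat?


kcat = Vmax / [E]t
kcat = 378 / 9
kcat = 42.0 s^-1

42.0 s^-1


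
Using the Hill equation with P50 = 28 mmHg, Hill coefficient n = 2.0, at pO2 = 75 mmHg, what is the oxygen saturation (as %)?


Y = pO2^n / (P50^n + pO2^n)
Y = 75^2.0 / (28^2.0 + 75^2.0)
Y = 87.77%

87.77%


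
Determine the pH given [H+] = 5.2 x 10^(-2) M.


pH = -log10([H+])
pH = -log10(5.2 x 10^(-2))
pH = 1.284

1.284


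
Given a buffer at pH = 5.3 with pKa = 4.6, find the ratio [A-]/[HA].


[A-]/[HA] = 10^(pH - pKa)
= 10^(5.3 - 4.6)
= 5.0119

5.0119


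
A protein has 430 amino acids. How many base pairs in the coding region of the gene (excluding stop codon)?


Each amino acid = 1 codon = 3 bp
bp = 430 * 3 = 1290 bp

1290 bp


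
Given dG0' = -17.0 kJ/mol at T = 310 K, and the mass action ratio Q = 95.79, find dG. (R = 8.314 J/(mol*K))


dG = dG0' + RT * ln(Q) / 1000
dG = -17.0 + 8.314 * 310 * ln(95.79) / 1000
dG = -5.2418 kJ/mol

-5.2418 kJ/mol


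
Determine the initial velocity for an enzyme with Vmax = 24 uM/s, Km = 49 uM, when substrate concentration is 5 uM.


v = Vmax * [S] / (Km + [S])
v = 24 * 5 / (49 + 5)
v = 2.2222 uM/s

2.2222 uM/s


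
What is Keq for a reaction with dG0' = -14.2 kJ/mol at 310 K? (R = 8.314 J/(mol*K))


Keq = exp(-dG0 * 1000 / (R * T))
Keq = exp(-(-14.2) * 1000 / (8.314 * 310))
Keq = 247.0415

247.0415


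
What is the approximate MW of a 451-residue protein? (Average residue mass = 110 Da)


MW = n_residues * 110 Da
MW = 451 * 110
MW = 49610 Da

49610 Da


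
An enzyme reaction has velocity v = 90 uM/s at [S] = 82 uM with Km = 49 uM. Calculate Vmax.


Vmax = v * (Km + [S]) / [S]
Vmax = 90 * (49 + 82) / 82
Vmax = 143.7805 uM/s

143.7805 uM/s


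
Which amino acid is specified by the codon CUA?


Standard genetic code lookup.
Codon CUA -> Leu

Leu


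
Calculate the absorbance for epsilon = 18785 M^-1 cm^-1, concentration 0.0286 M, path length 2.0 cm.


A = epsilon * c * l
A = 18785 * 0.0286 * 2.0
A = 1074.502

1074.502


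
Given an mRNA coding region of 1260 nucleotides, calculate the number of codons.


codons = nucleotides / 3
codons = 1260 / 3 = 420

420


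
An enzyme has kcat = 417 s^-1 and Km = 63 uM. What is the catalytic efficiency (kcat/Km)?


Catalytic efficiency = kcat / Km
= 417 / 63
= 6.619 uM^-1*s^-1

6.619 uM^-1*s^-1


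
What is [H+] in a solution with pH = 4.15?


[H+] = 10^(-pH)
[H+] = 10^(-4.15)
[H+] = 7.079e-05 M

7.079e-05 M


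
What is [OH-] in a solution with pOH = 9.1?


[OH-] = 10^(-pOH)
[OH-] = 10^(-9.1)
[OH-] = 7.943e-10 M

7.943e-10 M


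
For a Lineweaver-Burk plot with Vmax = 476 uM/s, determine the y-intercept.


y-intercept = 1/Vmax
= 1/476
= 0.0021 s/uM

0.0021 s/uM


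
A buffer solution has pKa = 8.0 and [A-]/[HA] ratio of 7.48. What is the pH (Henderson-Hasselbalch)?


pH = pKa + log10([A-]/[HA])
pH = 8.0 + log10(7.48)
pH = 8.8739

8.8739


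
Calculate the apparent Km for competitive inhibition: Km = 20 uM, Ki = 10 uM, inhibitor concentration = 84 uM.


Km_app = Km * (1 + [I]/Ki)
Km_app = 20 * (1 + 84/10)
Km_app = 188.0 uM

188.0 uM


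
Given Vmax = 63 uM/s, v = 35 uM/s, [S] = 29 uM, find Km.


Km = [S] * (Vmax - v) / v
Km = 29 * (63 - 35) / 35
Km = 23.2 uM

23.2 uM


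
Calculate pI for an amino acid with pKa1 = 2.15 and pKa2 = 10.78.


pI = (pKa1 + pKa2) / 2
pI = (2.15 + 10.78) / 2
pI = 6.465

6.465


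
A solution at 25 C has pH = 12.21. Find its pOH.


pOH = 14 - pH
pOH = 14 - 12.21
pOH = 1.79

1.79


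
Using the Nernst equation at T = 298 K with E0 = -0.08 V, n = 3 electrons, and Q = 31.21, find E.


E = E0 - (RT/nF) * ln(Q)
E = -0.08 - (8.314 * 298 / (3 * 96485)) * ln(31.21)
E = -0.1095 V

-0.1095 V


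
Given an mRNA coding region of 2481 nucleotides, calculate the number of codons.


codons = nucleotides / 3
codons = 2481 / 3 = 827

827


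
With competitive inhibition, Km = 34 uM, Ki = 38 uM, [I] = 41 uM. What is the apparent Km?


Km_app = Km * (1 + [I]/Ki)
Km_app = 34 * (1 + 41/38)
Km_app = 70.6842 uM

70.6842 uM


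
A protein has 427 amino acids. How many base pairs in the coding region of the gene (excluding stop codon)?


Each amino acid = 1 codon = 3 bp
bp = 427 * 3 = 1281 bp

1281 bp


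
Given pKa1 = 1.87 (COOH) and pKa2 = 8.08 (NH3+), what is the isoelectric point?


pI = (pKa1 + pKa2) / 2
pI = (1.87 + 8.08) / 2
pI = 4.975

4.975


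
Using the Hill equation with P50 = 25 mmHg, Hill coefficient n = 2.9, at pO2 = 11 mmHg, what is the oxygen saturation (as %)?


Y = pO2^n / (P50^n + pO2^n)
Y = 11^2.9 / (25^2.9 + 11^2.9)
Y = 8.46%

8.46%


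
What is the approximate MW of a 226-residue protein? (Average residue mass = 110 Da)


MW = n_residues * 110 Da
MW = 226 * 110
MW = 24860 Da

24860 Da


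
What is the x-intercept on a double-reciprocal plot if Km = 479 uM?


x-intercept = -1/Km
= -1/479
= -0.0021 1/uM

-0.0021 1/uM


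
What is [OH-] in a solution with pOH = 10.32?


[OH-] = 10^(-pOH)
[OH-] = 10^(-10.32)
[OH-] = 4.786e-11 M

4.786e-11 M


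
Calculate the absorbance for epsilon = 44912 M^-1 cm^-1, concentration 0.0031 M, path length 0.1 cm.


A = epsilon * c * l
A = 44912 * 0.0031 * 0.1
A = 13.9227

13.9227


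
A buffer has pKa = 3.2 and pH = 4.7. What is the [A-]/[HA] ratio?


[A-]/[HA] = 10^(pH - pKa)
= 10^(4.7 - 3.2)
= 31.6228

31.6228


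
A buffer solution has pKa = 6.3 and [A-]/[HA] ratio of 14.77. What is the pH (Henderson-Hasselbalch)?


pH = pKa + log10([A-]/[HA])
pH = 6.3 + log10(14.77)
pH = 7.4694

7.4694


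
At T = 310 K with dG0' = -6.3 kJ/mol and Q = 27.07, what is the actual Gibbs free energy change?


dG = dG0' + RT * ln(Q) / 1000
dG = -6.3 + 8.314 * 310 * ln(27.07) / 1000
dG = 2.2012 kJ/mol

2.2012 kJ/mol


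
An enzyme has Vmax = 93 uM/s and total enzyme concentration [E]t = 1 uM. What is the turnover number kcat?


kcat = Vmax / [E]t
kcat = 93 / 1
kcat = 93.0 s^-1

93.0 s^-1


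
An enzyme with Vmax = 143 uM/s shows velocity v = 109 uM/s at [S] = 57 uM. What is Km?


Km = [S] * (Vmax - v) / v
Km = 57 * (143 - 109) / 109
Km = 17.7798 uM

17.7798 uM


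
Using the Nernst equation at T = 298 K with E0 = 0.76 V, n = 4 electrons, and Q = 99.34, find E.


E = E0 - (RT/nF) * ln(Q)
E = 0.76 - (8.314 * 298 / (4 * 96485)) * ln(99.34)
E = 0.7305 V

0.7305 V


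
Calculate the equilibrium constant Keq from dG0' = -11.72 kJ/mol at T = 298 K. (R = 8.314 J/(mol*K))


Keq = exp(-dG0 * 1000 / (R * T))
Keq = exp(-(-11.72) * 1000 / (8.314 * 298))
Keq = 113.3452

113.3452


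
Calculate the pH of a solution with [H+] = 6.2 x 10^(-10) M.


pH = -log10([H+])
pH = -log10(6.2 x 10^(-10))
pH = 9.2076

9.2076


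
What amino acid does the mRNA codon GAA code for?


Standard genetic code lookup.
Codon GAA -> Glu

Glu


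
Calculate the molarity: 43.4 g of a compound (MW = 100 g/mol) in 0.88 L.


C = (mass / MW) / volume
C = (43.4 / 100) / 0.88
C = 0.4932 M

0.4932 M


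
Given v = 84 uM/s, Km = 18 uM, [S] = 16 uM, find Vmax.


Vmax = v * (Km + [S]) / [S]
Vmax = 84 * (18 + 16) / 16
Vmax = 178.5 uM/s

178.5 uM/s


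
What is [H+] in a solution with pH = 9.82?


[H+] = 10^(-pH)
[H+] = 10^(-9.82)
[H+] = 1.514e-10 M

1.514e-10 M


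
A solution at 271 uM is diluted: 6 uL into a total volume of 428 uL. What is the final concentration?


C2 = C1 * V1 / V2
C2 = 271 * 6 / 428
C2 = 3.7991 uM

3.7991 uM


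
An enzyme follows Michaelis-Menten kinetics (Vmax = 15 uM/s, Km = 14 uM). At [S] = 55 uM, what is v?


v = Vmax * [S] / (Km + [S])
v = 15 * 55 / (14 + 55)
v = 11.9565 uM/s

11.9565 uM/s
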